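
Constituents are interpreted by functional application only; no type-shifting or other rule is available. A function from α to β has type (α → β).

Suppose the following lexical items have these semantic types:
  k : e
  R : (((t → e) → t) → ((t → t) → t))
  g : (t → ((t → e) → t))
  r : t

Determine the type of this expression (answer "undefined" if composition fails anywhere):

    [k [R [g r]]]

undefined

[g r]: g is (t → ((t → e) → t)), r is t; result ((t → e) → t).
[R [g r]]: R is (((t → e) → t) → ((t → t) → t)), [g r] is ((t → e) → t); result ((t → t) → t).
[k [R [g r]]]: e and ((t → t) → t) cannot combine by function application — type clash.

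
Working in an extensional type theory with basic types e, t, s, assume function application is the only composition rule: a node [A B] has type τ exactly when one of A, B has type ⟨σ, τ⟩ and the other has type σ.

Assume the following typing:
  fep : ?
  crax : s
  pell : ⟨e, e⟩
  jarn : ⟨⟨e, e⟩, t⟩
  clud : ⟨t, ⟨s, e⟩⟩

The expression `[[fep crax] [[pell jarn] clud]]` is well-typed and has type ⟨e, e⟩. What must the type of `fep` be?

[[fep crax] [[pell jarn] clud]] is required to be ⟨e, e⟩. [[pell jarn] clud] : ⟨s, e⟩ cannot yield ⟨e, e⟩ as functor, so [fep crax] : ⟨⟨s, e⟩, ⟨e, e⟩⟩.
[fep crax] is required to be ⟨⟨s, e⟩, ⟨e, e⟩⟩. crax : s cannot yield ⟨⟨s, e⟩, ⟨e, e⟩⟩ as functor, so fep : ⟨s, ⟨⟨s, e⟩, ⟨e, e⟩⟩⟩.

⟨s, ⟨⟨s, e⟩, ⟨e, e⟩⟩⟩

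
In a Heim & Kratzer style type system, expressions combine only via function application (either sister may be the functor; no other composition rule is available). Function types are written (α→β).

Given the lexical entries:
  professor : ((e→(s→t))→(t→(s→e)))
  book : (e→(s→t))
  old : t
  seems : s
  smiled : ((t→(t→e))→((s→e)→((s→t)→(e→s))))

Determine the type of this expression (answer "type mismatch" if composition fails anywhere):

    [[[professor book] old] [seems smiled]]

type mismatch

[professor book] — professor of type ((e→(s→t))→(t→(s→e))) combines with book of type (e→(s→t)): type (t→(s→e)).
[[professor book] old] — [professor book] of type (t→(s→e)) combines with old of type t: type (s→e).
[seems smiled]: s with ((t→(t→e))→((s→e)→((s→t)→(e→s)))) — neither is a function whose domain matches the other; composition fails here.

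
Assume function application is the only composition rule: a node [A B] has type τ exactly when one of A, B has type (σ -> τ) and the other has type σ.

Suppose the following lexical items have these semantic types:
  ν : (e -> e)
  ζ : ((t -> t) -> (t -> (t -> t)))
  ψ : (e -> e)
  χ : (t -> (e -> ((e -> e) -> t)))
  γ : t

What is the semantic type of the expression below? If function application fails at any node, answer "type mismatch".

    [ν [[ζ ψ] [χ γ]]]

type mismatch

[ζ ψ]: ((t -> t) -> (t -> (t -> t))) and (e -> e) cannot combine by function application — type clash.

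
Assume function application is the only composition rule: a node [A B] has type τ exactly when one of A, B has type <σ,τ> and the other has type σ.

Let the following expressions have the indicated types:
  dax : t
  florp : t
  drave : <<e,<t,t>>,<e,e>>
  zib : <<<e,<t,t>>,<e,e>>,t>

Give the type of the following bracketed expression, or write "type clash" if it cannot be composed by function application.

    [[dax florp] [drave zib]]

type clash

[dax florp]: t with t — neither is a function whose domain matches the other; composition fails here.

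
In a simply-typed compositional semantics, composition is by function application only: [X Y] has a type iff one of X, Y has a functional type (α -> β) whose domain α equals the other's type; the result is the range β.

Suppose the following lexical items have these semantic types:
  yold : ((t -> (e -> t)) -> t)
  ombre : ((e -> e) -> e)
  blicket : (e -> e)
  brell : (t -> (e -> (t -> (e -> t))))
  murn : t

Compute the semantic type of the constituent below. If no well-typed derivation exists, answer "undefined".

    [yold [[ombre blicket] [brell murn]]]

[ombre blicket]: ombre is ((e -> e) -> e), blicket is (e -> e); result e.
[brell murn]: brell is (t -> (e -> (t -> (e -> t)))), murn is t; result (e -> (t -> (e -> t))).
[[ombre blicket] [brell murn]]: [brell murn] is (e -> (t -> (e -> t))), [ombre blicket] is e; result (t -> (e -> t)).
[yold [[ombre blicket] [brell murn]]]: yold is ((t -> (e -> t)) -> t), [[ombre blicket] [brell murn]] is (t -> (e -> t)); result t.

t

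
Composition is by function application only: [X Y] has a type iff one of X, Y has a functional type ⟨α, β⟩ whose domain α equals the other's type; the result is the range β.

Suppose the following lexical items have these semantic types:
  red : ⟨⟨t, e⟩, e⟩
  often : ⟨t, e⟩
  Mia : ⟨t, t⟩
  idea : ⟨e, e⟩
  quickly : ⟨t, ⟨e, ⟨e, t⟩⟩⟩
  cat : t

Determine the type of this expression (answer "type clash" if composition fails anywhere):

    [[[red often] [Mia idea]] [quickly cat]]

[red often]: red is ⟨⟨t, e⟩, e⟩, often is ⟨t, e⟩; result e.
[Mia idea]: ⟨t, t⟩ and ⟨e, e⟩ cannot combine by function application — type clash.

type clash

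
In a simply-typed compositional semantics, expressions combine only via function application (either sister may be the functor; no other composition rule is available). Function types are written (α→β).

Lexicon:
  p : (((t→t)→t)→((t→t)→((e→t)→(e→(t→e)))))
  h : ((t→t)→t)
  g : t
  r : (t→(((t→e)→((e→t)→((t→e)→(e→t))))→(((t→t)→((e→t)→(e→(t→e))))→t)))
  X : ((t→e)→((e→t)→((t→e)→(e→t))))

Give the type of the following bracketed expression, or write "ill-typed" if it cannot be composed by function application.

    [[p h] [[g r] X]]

t

[p h]: functor p : (((t→t)→t)→((t→t)→((e→t)→(e→(t→e))))), argument h : ((t→t)→t); result ((t→t)→((e→t)→(e→(t→e)))).
[g r]: functor r : (t→(((t→e)→((e→t)→((t→e)→(e→t))))→(((t→t)→((e→t)→(e→(t→e))))→t))), argument g : t; result (((t→e)→((e→t)→((t→e)→(e→t))))→(((t→t)→((e→t)→(e→(t→e))))→t)).
[[g r] X]: functor [g r] : (((t→e)→((e→t)→((t→e)→(e→t))))→(((t→t)→((e→t)→(e→(t→e))))→t)), argument X : ((t→e)→((e→t)→((t→e)→(e→t)))); result (((t→t)→((e→t)→(e→(t→e))))→t).
[[p h] [[g r] X]]: functor [[g r] X] : (((t→t)→((e→t)→(e→(t→e))))→t), argument [p h] : ((t→t)→((e→t)→(e→(t→e)))); result t.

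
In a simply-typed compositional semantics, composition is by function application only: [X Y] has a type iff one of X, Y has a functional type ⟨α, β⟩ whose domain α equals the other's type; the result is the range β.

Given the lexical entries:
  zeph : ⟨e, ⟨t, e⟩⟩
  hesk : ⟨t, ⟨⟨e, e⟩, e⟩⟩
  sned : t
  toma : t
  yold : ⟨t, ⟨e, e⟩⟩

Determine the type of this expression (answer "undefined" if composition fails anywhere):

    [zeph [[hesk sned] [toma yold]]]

⟨t, e⟩

[hesk sned]: ⟨t, ⟨⟨e, e⟩, e⟩⟩ applied to t yields ⟨⟨e, e⟩, e⟩.
[toma yold]: ⟨t, ⟨e, e⟩⟩ applied to t yields ⟨e, e⟩.
[[hesk sned] [toma yold]]: ⟨⟨e, e⟩, e⟩ applied to ⟨e, e⟩ yields e.
[zeph [[hesk sned] [toma yold]]]: ⟨e, ⟨t, e⟩⟩ applied to e yields ⟨t, e⟩.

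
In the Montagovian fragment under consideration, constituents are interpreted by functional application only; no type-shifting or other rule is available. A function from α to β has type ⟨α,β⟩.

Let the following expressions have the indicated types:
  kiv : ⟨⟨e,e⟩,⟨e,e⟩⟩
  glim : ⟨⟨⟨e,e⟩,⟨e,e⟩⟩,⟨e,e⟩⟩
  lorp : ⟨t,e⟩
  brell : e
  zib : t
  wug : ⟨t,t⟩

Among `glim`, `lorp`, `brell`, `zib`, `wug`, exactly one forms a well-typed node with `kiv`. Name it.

glim

glim — combines: glim : ⟨⟨⟨e,e⟩,⟨e,e⟩⟩,⟨e,e⟩⟩ takes kiv : ⟨⟨e,e⟩,⟨e,e⟩⟩ as argument, giving ⟨e,e⟩.
lorp : ⟨t,e⟩ — neither side's domain matches the other.
brell : e — neither side's domain matches the other.
zib : t — neither side's domain matches the other.
wug : ⟨t,t⟩ — neither side's domain matches the other.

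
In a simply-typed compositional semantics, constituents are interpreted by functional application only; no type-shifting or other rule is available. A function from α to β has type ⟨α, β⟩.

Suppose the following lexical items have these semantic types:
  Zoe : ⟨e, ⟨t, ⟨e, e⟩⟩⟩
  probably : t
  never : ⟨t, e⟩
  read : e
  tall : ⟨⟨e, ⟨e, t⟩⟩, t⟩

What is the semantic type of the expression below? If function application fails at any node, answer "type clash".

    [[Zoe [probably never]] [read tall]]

[probably never]: ⟨t, e⟩ applied to t yields e.
[Zoe [probably never]]: ⟨e, ⟨t, ⟨e, e⟩⟩⟩ applied to e yields ⟨t, ⟨e, e⟩⟩.
[read tall]: e with ⟨⟨e, ⟨e, t⟩⟩, t⟩ — neither is a function whose domain matches the other; composition fails here.

type clash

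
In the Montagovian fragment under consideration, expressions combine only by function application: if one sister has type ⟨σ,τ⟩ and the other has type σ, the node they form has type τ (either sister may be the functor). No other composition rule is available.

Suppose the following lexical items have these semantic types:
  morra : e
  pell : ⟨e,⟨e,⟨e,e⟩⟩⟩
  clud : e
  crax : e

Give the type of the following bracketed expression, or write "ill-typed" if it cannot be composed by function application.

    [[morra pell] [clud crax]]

At [morra pell], pell : ⟨e,⟨e,⟨e,e⟩⟩⟩ takes morra : e, giving ⟨e,⟨e,e⟩⟩.
[clud crax]: e with e — neither is a function whose domain matches the other; composition fails here.

ill-typed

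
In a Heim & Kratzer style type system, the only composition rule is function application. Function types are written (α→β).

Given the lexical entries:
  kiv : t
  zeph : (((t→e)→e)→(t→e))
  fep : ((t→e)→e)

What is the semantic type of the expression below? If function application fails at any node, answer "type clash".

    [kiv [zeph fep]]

e

[zeph fep] — zeph of type (((t→e)→e)→(t→e)) combines with fep of type ((t→e)→e): type (t→e).
[kiv [zeph fep]] — [zeph fep] of type (t→e) combines with kiv of type t: type e.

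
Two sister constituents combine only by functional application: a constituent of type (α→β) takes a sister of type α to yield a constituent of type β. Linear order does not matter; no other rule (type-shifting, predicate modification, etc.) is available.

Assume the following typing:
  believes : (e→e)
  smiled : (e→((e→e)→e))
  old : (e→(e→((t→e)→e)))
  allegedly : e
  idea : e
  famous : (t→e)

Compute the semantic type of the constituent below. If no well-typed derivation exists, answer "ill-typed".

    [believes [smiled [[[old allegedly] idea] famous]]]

[old allegedly] — old of type (e→(e→((t→e)→e))) combines with allegedly of type e: type (e→((t→e)→e)).
[[old allegedly] idea] — [old allegedly] of type (e→((t→e)→e)) combines with idea of type e: type ((t→e)→e).
[[[old allegedly] idea] famous] — [[old allegedly] idea] of type ((t→e)→e) combines with famous of type (t→e): type e.
[smiled [[[old allegedly] idea] famous]] — smiled of type (e→((e→e)→e)) combines with [[[old allegedly] idea] famous] of type e: type ((e→e)→e).
[believes [smiled [[[old allegedly] idea] famous]]] — [smiled [[[old allegedly] idea] famous]] of type ((e→e)→e) combines with believes of type (e→e): type e.

e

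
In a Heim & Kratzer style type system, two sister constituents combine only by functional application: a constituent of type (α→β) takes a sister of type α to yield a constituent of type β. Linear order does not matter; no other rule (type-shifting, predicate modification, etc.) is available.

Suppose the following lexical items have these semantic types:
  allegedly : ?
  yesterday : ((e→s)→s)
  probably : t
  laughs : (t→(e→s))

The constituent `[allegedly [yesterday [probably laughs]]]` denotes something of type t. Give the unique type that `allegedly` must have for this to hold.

[allegedly [yesterday [probably laughs]]] is required to be t. [yesterday [probably laughs]] : s cannot yield t as functor, so allegedly : (s→t).

(s→t)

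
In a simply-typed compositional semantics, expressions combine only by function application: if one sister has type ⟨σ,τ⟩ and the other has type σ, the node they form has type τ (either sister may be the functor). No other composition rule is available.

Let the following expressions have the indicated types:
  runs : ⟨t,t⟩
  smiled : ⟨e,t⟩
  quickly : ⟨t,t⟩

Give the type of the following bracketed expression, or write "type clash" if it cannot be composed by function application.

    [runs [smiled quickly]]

[smiled quickly]: ⟨e,t⟩ and ⟨t,t⟩ cannot combine by function application — type clash.

type clash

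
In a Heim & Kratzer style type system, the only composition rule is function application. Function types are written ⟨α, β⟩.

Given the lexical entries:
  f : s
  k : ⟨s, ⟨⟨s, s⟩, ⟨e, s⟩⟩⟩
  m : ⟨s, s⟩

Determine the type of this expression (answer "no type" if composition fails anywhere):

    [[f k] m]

⟨e, s⟩

[f k]: k is ⟨s, ⟨⟨s, s⟩, ⟨e, s⟩⟩⟩, f is s; result ⟨⟨s, s⟩, ⟨e, s⟩⟩.
[[f k] m]: [f k] is ⟨⟨s, s⟩, ⟨e, s⟩⟩, m is ⟨s, s⟩; result ⟨e, s⟩.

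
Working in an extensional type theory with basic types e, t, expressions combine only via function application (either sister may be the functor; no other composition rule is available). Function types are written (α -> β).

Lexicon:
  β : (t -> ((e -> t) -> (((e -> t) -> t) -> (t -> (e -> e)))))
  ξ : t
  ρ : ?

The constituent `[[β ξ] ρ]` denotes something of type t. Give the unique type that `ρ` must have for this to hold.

[[β ξ] ρ] must have type t. The sister [β ξ] has type ((e -> t) -> (((e -> t) -> t) -> (t -> (e -> e)))); that is not a function onto t, so ρ must be the functor, of type (((e -> t) -> (((e -> t) -> t) -> (t -> (e -> e)))) -> t).

(((e -> t) -> (((e -> t) -> t) -> (t -> (e -> e)))) -> t)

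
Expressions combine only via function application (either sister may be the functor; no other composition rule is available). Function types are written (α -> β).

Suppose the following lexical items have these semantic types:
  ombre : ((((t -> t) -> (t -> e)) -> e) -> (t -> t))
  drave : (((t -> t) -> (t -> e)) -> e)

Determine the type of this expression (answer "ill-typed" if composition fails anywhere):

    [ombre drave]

(t -> t)

[ombre drave]: functor ombre : ((((t -> t) -> (t -> e)) -> e) -> (t -> t)), argument drave : (((t -> t) -> (t -> e)) -> e); result (t -> t).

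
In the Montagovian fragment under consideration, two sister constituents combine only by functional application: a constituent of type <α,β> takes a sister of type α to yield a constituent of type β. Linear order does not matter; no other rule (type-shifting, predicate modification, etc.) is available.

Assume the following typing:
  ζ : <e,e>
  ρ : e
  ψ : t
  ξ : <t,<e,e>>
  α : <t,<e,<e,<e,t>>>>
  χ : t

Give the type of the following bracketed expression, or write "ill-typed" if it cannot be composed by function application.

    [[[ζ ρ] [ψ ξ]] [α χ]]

<e,<e,t>>

At [ζ ρ], ζ : <e,e> takes ρ : e, giving e.
At [ψ ξ], ξ : <t,<e,e>> takes ψ : t, giving <e,e>.
At [[ζ ρ] [ψ ξ]], [ψ ξ] : <e,e> takes [ζ ρ] : e, giving e.
At [α χ], α : <t,<e,<e,<e,t>>>> takes χ : t, giving <e,<e,<e,t>>>.
At [[[ζ ρ] [ψ ξ]] [α χ]], [α χ] : <e,<e,<e,t>>> takes [[ζ ρ] [ψ ξ]] : e, giving <e,<e,t>>.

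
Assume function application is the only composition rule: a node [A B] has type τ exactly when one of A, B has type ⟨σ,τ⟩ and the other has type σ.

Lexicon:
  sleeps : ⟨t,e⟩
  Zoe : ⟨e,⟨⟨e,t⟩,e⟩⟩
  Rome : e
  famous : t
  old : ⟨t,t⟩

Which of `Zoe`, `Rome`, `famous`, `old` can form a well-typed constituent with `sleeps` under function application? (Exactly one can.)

Zoe : ⟨e,⟨⟨e,t⟩,e⟩⟩ — does not combine with sleeps.
Rome : e — does not combine with sleeps.
famous — combines: sleeps : ⟨t,e⟩ takes famous : t as argument, giving e.
old : ⟨t,t⟩ — does not combine with sleeps.

famous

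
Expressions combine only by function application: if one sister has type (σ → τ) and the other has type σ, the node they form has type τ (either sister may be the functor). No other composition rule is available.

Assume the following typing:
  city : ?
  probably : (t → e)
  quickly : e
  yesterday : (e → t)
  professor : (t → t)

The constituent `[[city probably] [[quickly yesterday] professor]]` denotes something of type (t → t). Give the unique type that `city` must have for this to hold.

((t → e) → (t → (t → t)))

[[city probably] [[quickly yesterday] professor]] must have type (t → t). The sister [[quickly yesterday] professor] has type t; that is not a function onto (t → t), so [city probably] must be the functor, of type (t → (t → t)).
[city probably] must have type (t → (t → t)). The sister probably has type (t → e); that is not a function onto (t → (t → t)), so city must be the functor, of type ((t → e) → (t → (t → t))).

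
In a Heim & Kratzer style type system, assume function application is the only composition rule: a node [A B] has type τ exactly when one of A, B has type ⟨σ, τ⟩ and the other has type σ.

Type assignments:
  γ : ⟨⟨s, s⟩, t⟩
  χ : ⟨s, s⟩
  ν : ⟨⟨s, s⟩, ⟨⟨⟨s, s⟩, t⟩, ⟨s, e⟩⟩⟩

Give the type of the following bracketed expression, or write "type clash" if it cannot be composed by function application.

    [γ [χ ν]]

⟨s, e⟩

At [χ ν], ν : ⟨⟨s, s⟩, ⟨⟨⟨s, s⟩, t⟩, ⟨s, e⟩⟩⟩ takes χ : ⟨s, s⟩, giving ⟨⟨⟨s, s⟩, t⟩, ⟨s, e⟩⟩.
At [γ [χ ν]], [χ ν] : ⟨⟨⟨s, s⟩, t⟩, ⟨s, e⟩⟩ takes γ : ⟨⟨s, s⟩, t⟩, giving ⟨s, e⟩.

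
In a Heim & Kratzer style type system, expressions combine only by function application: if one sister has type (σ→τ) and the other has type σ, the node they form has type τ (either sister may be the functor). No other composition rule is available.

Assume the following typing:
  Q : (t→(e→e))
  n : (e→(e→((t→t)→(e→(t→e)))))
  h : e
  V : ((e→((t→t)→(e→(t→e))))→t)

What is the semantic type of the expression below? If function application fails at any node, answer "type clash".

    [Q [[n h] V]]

(e→e)

[n h] — n of type (e→(e→((t→t)→(e→(t→e))))) combines with h of type e: type (e→((t→t)→(e→(t→e)))).
[[n h] V] — V of type ((e→((t→t)→(e→(t→e))))→t) combines with [n h] of type (e→((t→t)→(e→(t→e)))): type t.
[Q [[n h] V]] — Q of type (t→(e→e)) combines with [[n h] V] of type t: type (e→e).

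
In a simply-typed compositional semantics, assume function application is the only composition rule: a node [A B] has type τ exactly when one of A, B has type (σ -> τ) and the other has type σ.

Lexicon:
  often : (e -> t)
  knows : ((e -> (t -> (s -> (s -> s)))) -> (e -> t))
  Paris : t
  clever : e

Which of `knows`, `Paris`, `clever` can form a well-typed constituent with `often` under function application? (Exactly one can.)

knows : ((e -> (t -> (s -> (s -> s)))) -> (e -> t)) — no; often wants e, and knows wants (e -> (t -> (s -> (s -> s)))).
Paris : t — no; often wants e, and Paris wants nothing (atomic).
clever — combines: often : (e -> t) takes clever : e as argument, giving t.

clever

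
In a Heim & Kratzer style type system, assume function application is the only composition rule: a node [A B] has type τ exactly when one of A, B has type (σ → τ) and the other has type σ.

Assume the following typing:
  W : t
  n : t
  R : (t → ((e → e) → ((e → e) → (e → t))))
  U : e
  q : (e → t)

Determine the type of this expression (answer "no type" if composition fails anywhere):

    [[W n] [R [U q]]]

no type

At [W n]: neither t nor t can take the other as argument; the node is ill-typed.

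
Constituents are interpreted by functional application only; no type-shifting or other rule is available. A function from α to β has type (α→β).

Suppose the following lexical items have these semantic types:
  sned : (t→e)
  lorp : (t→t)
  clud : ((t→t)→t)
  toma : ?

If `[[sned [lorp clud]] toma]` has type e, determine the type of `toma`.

[[sned [lorp clud]] toma] must have type e. The sister [sned [lorp clud]] has type e; that is not a function onto e, so toma must be the functor, of type (e→e).

(e→e)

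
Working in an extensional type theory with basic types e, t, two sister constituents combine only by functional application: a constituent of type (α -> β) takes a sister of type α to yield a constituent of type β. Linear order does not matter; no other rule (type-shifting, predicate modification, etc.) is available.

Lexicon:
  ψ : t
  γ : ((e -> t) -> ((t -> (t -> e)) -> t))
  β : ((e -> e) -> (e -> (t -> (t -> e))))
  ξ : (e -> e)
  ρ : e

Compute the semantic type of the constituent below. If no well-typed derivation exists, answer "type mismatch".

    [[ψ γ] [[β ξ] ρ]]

[ψ γ]: t and ((e -> t) -> ((t -> (t -> e)) -> t)) cannot combine by function application — type clash.

type mismatch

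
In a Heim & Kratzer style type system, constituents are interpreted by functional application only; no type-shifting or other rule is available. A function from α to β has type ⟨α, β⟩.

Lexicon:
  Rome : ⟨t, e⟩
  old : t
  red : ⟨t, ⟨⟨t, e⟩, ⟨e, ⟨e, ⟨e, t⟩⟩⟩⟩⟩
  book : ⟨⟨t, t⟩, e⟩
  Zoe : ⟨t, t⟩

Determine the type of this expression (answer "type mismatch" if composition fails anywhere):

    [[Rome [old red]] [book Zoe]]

[old red]: red is ⟨t, ⟨⟨t, e⟩, ⟨e, ⟨e, ⟨e, t⟩⟩⟩⟩⟩, old is t; result ⟨⟨t, e⟩, ⟨e, ⟨e, ⟨e, t⟩⟩⟩⟩.
[Rome [old red]]: [old red] is ⟨⟨t, e⟩, ⟨e, ⟨e, ⟨e, t⟩⟩⟩⟩, Rome is ⟨t, e⟩; result ⟨e, ⟨e, ⟨e, t⟩⟩⟩.
[book Zoe]: book is ⟨⟨t, t⟩, e⟩, Zoe is ⟨t, t⟩; result e.
[[Rome [old red]] [book Zoe]]: [Rome [old red]] is ⟨e, ⟨e, ⟨e, t⟩⟩⟩, [book Zoe] is e; result ⟨e, ⟨e, t⟩⟩.

⟨e, ⟨e, t⟩⟩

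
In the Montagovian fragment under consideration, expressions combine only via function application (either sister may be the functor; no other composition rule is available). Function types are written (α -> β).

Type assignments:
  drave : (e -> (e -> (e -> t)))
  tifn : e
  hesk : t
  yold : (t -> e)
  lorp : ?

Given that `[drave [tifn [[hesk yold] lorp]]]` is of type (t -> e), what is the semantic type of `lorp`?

(e -> (e -> ((e -> (e -> (e -> t))) -> (t -> e))))

[drave [tifn [[hesk yold] lorp]]] is required to be (t -> e). drave : (e -> (e -> (e -> t))) cannot yield (t -> e) as functor, so [tifn [[hesk yold] lorp]] : ((e -> (e -> (e -> t))) -> (t -> e)).
[tifn [[hesk yold] lorp]] is required to be ((e -> (e -> (e -> t))) -> (t -> e)). tifn : e cannot yield ((e -> (e -> (e -> t))) -> (t -> e)) as functor, so [[hesk yold] lorp] : (e -> ((e -> (e -> (e -> t))) -> (t -> e))).
[[hesk yold] lorp] is required to be (e -> ((e -> (e -> (e -> t))) -> (t -> e))). [hesk yold] : e cannot yield (e -> ((e -> (e -> (e -> t))) -> (t -> e))) as functor, so lorp : (e -> (e -> ((e -> (e -> (e -> t))) -> (t -> e)))).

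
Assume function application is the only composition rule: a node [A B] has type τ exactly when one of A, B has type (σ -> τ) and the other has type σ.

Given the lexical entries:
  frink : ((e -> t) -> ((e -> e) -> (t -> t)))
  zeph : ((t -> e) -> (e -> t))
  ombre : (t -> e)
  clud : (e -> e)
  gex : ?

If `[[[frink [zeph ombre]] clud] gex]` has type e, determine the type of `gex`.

[[[frink [zeph ombre]] clud] gex] is required to be e. [[frink [zeph ombre]] clud] : (t -> t) cannot yield e as functor, so gex : ((t -> t) -> e).

((t -> t) -> e)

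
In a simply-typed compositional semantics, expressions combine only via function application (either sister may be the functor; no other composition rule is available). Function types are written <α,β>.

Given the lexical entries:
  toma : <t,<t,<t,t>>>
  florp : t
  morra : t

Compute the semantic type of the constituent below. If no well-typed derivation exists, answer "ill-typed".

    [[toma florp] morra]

<t,t>

[toma florp]: functor toma : <t,<t,<t,t>>>, argument florp : t; result <t,<t,t>>.
[[toma florp] morra]: functor [toma florp] : <t,<t,t>>, argument morra : t; result <t,t>.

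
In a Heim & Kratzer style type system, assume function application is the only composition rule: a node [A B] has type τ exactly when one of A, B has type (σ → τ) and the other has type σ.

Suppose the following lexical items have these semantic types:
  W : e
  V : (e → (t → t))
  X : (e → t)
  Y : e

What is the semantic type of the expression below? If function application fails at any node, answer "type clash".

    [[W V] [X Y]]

t

At [W V], V : (e → (t → t)) takes W : e, giving (t → t).
At [X Y], X : (e → t) takes Y : e, giving t.
At [[W V] [X Y]], [W V] : (t → t) takes [X Y] : t, giving t.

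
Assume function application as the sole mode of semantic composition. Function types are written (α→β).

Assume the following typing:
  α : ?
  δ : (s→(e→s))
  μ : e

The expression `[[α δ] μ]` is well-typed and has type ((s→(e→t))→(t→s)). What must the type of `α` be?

((s→(e→s))→(e→((s→(e→t))→(t→s))))

[[α δ] μ] is required to be ((s→(e→t))→(t→s)). μ : e cannot yield ((s→(e→t))→(t→s)) as functor, so [α δ] : (e→((s→(e→t))→(t→s))).
[α δ] is required to be (e→((s→(e→t))→(t→s))). δ : (s→(e→s)) cannot yield (e→((s→(e→t))→(t→s))) as functor, so α : ((s→(e→s))→(e→((s→(e→t))→(t→s)))).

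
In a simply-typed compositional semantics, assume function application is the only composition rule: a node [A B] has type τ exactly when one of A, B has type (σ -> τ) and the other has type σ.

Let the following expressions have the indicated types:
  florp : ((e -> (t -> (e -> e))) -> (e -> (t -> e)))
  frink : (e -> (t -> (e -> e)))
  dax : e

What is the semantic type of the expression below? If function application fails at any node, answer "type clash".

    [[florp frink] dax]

[florp frink]: functor florp : ((e -> (t -> (e -> e))) -> (e -> (t -> e))), argument frink : (e -> (t -> (e -> e))); result (e -> (t -> e)).
[[florp frink] dax]: functor [florp frink] : (e -> (t -> e)), argument dax : e; result (t -> e).

(t -> e)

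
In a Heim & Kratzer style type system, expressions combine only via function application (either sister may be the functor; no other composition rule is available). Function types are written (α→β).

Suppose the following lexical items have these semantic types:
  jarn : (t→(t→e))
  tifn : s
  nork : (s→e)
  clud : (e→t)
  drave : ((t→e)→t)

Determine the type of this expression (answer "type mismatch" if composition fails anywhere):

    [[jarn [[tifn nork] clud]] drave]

[tifn nork]: (s→e) applied to s yields e.
[[tifn nork] clud]: (e→t) applied to e yields t.
[jarn [[tifn nork] clud]]: (t→(t→e)) applied to t yields (t→e).
[[jarn [[tifn nork] clud]] drave]: ((t→e)→t) applied to (t→e) yields t.

t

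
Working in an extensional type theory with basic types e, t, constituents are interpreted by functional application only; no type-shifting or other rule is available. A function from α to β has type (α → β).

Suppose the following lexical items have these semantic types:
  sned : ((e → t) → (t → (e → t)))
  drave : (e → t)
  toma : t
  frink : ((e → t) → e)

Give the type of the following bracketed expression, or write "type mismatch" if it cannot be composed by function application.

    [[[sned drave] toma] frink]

[sned drave]: functor sned : ((e → t) → (t → (e → t))), argument drave : (e → t); result (t → (e → t)).
[[sned drave] toma]: functor [sned drave] : (t → (e → t)), argument toma : t; result (e → t).
[[[sned drave] toma] frink]: functor frink : ((e → t) → e), argument [[sned drave] toma] : (e → t); result e.

e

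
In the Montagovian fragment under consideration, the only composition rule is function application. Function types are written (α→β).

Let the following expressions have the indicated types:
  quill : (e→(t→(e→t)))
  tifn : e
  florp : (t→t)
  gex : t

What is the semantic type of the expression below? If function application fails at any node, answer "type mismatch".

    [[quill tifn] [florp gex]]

(e→t)

[quill tifn]: quill is (e→(t→(e→t))), tifn is e; result (t→(e→t)).
[florp gex]: florp is (t→t), gex is t; result t.
[[quill tifn] [florp gex]]: [quill tifn] is (t→(e→t)), [florp gex] is t; result (e→t).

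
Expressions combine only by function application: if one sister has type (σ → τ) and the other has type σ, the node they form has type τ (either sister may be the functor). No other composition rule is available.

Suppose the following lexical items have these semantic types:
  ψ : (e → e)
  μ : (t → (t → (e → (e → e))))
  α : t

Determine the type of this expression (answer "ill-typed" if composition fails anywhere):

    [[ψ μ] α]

ill-typed

At [ψ μ]: neither (e → e) nor (t → (t → (e → (e → e)))) can take the other as argument; the node is ill-typed.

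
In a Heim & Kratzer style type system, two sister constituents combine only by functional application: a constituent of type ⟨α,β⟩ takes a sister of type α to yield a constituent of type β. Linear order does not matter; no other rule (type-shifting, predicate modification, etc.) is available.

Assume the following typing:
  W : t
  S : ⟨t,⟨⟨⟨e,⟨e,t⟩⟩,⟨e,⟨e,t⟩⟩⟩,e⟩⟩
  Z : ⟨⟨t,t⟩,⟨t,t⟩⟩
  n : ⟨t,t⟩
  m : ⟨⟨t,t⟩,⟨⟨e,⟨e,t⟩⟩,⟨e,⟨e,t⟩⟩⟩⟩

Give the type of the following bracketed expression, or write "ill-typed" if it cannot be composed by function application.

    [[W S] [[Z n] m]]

e

[W S]: ⟨t,⟨⟨⟨e,⟨e,t⟩⟩,⟨e,⟨e,t⟩⟩⟩,e⟩⟩ applied to t yields ⟨⟨⟨e,⟨e,t⟩⟩,⟨e,⟨e,t⟩⟩⟩,e⟩.
[Z n]: ⟨⟨t,t⟩,⟨t,t⟩⟩ applied to ⟨t,t⟩ yields ⟨t,t⟩.
[[Z n] m]: ⟨⟨t,t⟩,⟨⟨e,⟨e,t⟩⟩,⟨e,⟨e,t⟩⟩⟩⟩ applied to ⟨t,t⟩ yields ⟨⟨e,⟨e,t⟩⟩,⟨e,⟨e,t⟩⟩⟩.
[[W S] [[Z n] m]]: ⟨⟨⟨e,⟨e,t⟩⟩,⟨e,⟨e,t⟩⟩⟩,e⟩ applied to ⟨⟨e,⟨e,t⟩⟩,⟨e,⟨e,t⟩⟩⟩ yields e.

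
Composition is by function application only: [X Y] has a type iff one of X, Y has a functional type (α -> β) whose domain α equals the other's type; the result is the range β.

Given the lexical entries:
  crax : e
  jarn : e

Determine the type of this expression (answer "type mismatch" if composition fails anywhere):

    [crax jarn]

[crax jarn]: e and e cannot combine by function application — type clash.

type mismatch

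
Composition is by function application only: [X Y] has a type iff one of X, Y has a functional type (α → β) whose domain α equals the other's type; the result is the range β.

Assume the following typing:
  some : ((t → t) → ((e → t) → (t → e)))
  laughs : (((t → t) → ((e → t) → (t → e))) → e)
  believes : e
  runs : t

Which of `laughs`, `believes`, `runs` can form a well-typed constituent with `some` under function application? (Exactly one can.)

laughs

laughs — combines: laughs : (((t → t) → ((e → t) → (t → e))) → e) takes some : ((t → t) → ((e → t) → (t → e))) as argument, giving e.
believes : e — some needs (t → t); believes needs nothing (atomic); neither fits.
runs : t — some needs (t → t); runs needs nothing (atomic); neither fits.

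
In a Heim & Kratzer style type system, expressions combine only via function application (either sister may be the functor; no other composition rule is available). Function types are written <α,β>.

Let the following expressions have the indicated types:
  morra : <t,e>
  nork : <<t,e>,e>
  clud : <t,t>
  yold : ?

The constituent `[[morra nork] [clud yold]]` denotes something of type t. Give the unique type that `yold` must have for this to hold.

<<t,t>,<e,t>>

[[morra nork] [clud yold]] is required to be t. [morra nork] : e cannot yield t as functor, so [clud yold] : <e,t>.
[clud yold] is required to be <e,t>. clud : <t,t> cannot yield <e,t> as functor, so yold : <<t,t>,<e,t>>.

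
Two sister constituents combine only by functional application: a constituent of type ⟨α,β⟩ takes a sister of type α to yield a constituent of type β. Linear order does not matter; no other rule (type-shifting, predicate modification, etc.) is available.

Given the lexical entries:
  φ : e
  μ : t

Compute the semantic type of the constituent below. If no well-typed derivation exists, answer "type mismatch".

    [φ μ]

[φ μ]: e and t cannot combine by function application — type clash.

type mismatch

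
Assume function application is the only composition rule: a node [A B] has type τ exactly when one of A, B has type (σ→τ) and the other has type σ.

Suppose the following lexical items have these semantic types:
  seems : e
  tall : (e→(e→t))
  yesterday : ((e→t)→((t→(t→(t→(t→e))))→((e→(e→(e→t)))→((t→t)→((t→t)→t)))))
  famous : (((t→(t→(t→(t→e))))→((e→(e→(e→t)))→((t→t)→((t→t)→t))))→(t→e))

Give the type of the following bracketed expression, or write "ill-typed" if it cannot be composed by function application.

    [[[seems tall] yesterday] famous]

(t→e)

[seems tall]: (e→(e→t)) applied to e yields (e→t).
[[seems tall] yesterday]: ((e→t)→((t→(t→(t→(t→e))))→((e→(e→(e→t)))→((t→t)→((t→t)→t))))) applied to (e→t) yields ((t→(t→(t→(t→e))))→((e→(e→(e→t)))→((t→t)→((t→t)→t)))).
[[[seems tall] yesterday] famous]: (((t→(t→(t→(t→e))))→((e→(e→(e→t)))→((t→t)→((t→t)→t))))→(t→e)) applied to ((t→(t→(t→(t→e))))→((e→(e→(e→t)))→((t→t)→((t→t)→t)))) yields (t→e).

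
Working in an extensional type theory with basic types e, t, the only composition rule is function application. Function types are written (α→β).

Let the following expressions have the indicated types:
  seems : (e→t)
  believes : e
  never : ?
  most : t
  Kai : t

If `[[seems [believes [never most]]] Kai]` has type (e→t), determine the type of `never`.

(t→(e→((e→t)→(t→(e→t)))))

[[seems [believes [never most]]] Kai] must have type (e→t). The sister Kai has type t; that is not a function onto (e→t), so [seems [believes [never most]]] must be the functor, of type (t→(e→t)).
[seems [believes [never most]]] must have type (t→(e→t)). The sister seems has type (e→t); that is not a function onto (t→(e→t)), so [believes [never most]] must be the functor, of type ((e→t)→(t→(e→t))).
[believes [never most]] must have type ((e→t)→(t→(e→t))). The sister believes has type e; that is not a function onto ((e→t)→(t→(e→t))), so [never most] must be the functor, of type (e→((e→t)→(t→(e→t)))).
[never most] must have type (e→((e→t)→(t→(e→t)))). The sister most has type t; that is not a function onto (e→((e→t)→(t→(e→t)))), so never must be the functor, of type (t→(e→((e→t)→(t→(e→t))))).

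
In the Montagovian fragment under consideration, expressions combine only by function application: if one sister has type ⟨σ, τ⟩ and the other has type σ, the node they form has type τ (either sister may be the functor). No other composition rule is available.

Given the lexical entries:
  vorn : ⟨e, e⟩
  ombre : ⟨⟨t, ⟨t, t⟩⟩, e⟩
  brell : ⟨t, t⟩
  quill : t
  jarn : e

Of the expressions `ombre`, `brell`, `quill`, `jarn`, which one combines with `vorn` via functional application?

ombre : ⟨⟨t, ⟨t, t⟩⟩, e⟩ — neither side's domain matches the other.
brell : ⟨t, t⟩ — neither side's domain matches the other.
quill : t — neither side's domain matches the other.
jarn — combines: vorn : ⟨e, e⟩ takes jarn : e as argument, giving e.

jarn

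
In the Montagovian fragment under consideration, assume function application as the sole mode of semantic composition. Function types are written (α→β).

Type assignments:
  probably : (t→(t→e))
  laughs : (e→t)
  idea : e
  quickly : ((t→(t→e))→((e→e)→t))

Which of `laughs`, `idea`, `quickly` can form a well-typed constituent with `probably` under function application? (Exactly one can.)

laughs : (e→t) — neither side's domain matches the other.
idea : e — neither side's domain matches the other.
quickly — combines: quickly : ((t→(t→e))→((e→e)→t)) takes probably : (t→(t→e)) as argument, giving ((e→e)→t).

quickly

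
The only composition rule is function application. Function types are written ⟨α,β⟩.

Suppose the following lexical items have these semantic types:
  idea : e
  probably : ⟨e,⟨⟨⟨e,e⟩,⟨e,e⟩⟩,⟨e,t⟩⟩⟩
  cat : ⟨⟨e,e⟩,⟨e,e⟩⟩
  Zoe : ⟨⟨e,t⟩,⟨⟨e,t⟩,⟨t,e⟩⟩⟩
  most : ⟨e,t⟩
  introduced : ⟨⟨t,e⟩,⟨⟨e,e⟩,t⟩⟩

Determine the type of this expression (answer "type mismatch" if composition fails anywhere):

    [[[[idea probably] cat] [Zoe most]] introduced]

⟨⟨e,e⟩,t⟩

[idea probably]: ⟨e,⟨⟨⟨e,e⟩,⟨e,e⟩⟩,⟨e,t⟩⟩⟩ applied to e yields ⟨⟨⟨e,e⟩,⟨e,e⟩⟩,⟨e,t⟩⟩.
[[idea probably] cat]: ⟨⟨⟨e,e⟩,⟨e,e⟩⟩,⟨e,t⟩⟩ applied to ⟨⟨e,e⟩,⟨e,e⟩⟩ yields ⟨e,t⟩.
[Zoe most]: ⟨⟨e,t⟩,⟨⟨e,t⟩,⟨t,e⟩⟩⟩ applied to ⟨e,t⟩ yields ⟨⟨e,t⟩,⟨t,e⟩⟩.
[[[idea probably] cat] [Zoe most]]: ⟨⟨e,t⟩,⟨t,e⟩⟩ applied to ⟨e,t⟩ yields ⟨t,e⟩.
[[[[idea probably] cat] [Zoe most]] introduced]: ⟨⟨t,e⟩,⟨⟨e,e⟩,t⟩⟩ applied to ⟨t,e⟩ yields ⟨⟨e,e⟩,t⟩.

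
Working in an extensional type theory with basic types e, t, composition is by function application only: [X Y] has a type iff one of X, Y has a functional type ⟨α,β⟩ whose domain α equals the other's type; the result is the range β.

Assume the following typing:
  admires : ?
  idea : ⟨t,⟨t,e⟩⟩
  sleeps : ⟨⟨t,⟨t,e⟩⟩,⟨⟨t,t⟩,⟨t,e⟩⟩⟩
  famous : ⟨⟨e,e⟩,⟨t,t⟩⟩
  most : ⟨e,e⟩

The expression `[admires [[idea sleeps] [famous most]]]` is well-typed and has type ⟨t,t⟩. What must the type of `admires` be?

⟨⟨t,e⟩,⟨t,t⟩⟩

At [admires [[idea sleeps] [famous most]]] (required: ⟨t,t⟩): [[idea sleeps] [famous most]] is ⟨t,e⟩, which is not a function with range ⟨t,t⟩; hence admires is the functor — type ⟨⟨t,e⟩,⟨t,t⟩⟩.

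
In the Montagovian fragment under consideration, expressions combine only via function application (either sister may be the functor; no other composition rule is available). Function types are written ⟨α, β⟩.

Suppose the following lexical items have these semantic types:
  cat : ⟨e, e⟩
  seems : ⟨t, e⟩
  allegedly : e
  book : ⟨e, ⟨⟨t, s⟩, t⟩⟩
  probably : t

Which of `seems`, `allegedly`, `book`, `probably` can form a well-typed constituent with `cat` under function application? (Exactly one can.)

allegedly

seems : ⟨t, e⟩ — cat needs e; seems needs t; neither fits.
allegedly — combines: cat : ⟨e, e⟩ takes allegedly : e as argument, giving e.
book : ⟨e, ⟨⟨t, s⟩, t⟩⟩ — cat needs e; book needs e; neither fits.
probably : t — cat needs e; probably needs nothing (atomic); neither fits.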